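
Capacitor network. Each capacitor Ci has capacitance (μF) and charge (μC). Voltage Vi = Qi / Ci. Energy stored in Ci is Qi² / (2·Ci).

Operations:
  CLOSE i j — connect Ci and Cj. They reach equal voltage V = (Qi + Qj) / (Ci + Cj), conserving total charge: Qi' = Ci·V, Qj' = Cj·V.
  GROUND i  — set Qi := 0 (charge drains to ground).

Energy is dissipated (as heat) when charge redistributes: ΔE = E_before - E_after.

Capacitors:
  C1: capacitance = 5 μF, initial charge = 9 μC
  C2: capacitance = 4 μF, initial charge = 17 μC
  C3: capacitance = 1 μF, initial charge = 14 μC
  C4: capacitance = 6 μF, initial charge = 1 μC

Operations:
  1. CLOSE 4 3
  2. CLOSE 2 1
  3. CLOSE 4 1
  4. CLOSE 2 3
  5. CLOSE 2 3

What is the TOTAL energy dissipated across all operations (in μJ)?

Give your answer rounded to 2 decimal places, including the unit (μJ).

Answer: 89.66 μJ

Derivation:
Initial: C1(5μF, Q=9μC, V=1.80V), C2(4μF, Q=17μC, V=4.25V), C3(1μF, Q=14μC, V=14.00V), C4(6μF, Q=1μC, V=0.17V)
Op 1: CLOSE 4-3: Q_total=15.00, C_total=7.00, V=2.14; Q4=12.86, Q3=2.14; dissipated=82.012
Op 2: CLOSE 2-1: Q_total=26.00, C_total=9.00, V=2.89; Q2=11.56, Q1=14.44; dissipated=6.669
Op 3: CLOSE 4-1: Q_total=27.30, C_total=11.00, V=2.48; Q4=14.89, Q1=12.41; dissipated=0.759
Op 4: CLOSE 2-3: Q_total=13.70, C_total=5.00, V=2.74; Q2=10.96, Q3=2.74; dissipated=0.223
Op 5: CLOSE 2-3: Q_total=13.70, C_total=5.00, V=2.74; Q2=10.96, Q3=2.74; dissipated=0.000
Total dissipated: 89.663 μJ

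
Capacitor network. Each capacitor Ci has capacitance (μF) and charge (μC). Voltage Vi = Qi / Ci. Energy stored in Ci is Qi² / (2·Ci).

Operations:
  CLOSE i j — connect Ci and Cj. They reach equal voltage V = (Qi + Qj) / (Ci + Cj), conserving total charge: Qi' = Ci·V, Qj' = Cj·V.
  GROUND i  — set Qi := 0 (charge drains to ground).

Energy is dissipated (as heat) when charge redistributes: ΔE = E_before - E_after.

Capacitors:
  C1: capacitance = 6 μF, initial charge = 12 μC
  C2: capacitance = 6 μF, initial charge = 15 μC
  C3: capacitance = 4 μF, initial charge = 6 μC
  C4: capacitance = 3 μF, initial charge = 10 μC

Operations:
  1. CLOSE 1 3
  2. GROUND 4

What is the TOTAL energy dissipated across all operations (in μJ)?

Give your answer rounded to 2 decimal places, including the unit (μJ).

Initial: C1(6μF, Q=12μC, V=2.00V), C2(6μF, Q=15μC, V=2.50V), C3(4μF, Q=6μC, V=1.50V), C4(3μF, Q=10μC, V=3.33V)
Op 1: CLOSE 1-3: Q_total=18.00, C_total=10.00, V=1.80; Q1=10.80, Q3=7.20; dissipated=0.300
Op 2: GROUND 4: Q4=0; energy lost=16.667
Total dissipated: 16.967 μJ

Answer: 16.97 μJ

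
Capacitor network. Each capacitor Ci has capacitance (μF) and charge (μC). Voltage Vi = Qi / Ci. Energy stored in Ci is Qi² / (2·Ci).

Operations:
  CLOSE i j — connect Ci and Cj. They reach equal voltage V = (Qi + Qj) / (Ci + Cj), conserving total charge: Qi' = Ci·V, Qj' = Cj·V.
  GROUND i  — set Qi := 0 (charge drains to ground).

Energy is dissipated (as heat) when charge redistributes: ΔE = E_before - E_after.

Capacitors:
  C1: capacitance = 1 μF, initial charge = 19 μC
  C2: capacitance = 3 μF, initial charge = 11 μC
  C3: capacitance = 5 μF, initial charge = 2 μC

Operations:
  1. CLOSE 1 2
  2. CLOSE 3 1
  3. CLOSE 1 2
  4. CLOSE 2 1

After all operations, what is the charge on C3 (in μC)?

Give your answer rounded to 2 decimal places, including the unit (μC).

Answer: 7.92 μC

Derivation:
Initial: C1(1μF, Q=19μC, V=19.00V), C2(3μF, Q=11μC, V=3.67V), C3(5μF, Q=2μC, V=0.40V)
Op 1: CLOSE 1-2: Q_total=30.00, C_total=4.00, V=7.50; Q1=7.50, Q2=22.50; dissipated=88.167
Op 2: CLOSE 3-1: Q_total=9.50, C_total=6.00, V=1.58; Q3=7.92, Q1=1.58; dissipated=21.004
Op 3: CLOSE 1-2: Q_total=24.08, C_total=4.00, V=6.02; Q1=6.02, Q2=18.06; dissipated=13.128
Op 4: CLOSE 2-1: Q_total=24.08, C_total=4.00, V=6.02; Q2=18.06, Q1=6.02; dissipated=0.000
Final charges: Q1=6.02, Q2=18.06, Q3=7.92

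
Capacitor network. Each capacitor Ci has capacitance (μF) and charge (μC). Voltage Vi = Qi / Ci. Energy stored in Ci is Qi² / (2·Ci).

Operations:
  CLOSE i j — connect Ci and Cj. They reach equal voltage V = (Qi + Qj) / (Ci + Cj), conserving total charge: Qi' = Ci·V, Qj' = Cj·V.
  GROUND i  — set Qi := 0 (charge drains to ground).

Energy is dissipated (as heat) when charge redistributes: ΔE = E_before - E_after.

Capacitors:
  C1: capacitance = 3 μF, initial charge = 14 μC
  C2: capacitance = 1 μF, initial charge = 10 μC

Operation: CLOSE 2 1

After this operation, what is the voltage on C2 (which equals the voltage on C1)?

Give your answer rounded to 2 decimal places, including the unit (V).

Answer: 6.00 V

Derivation:
Initial: C1(3μF, Q=14μC, V=4.67V), C2(1μF, Q=10μC, V=10.00V)
Op 1: CLOSE 2-1: Q_total=24.00, C_total=4.00, V=6.00; Q2=6.00, Q1=18.00; dissipated=10.667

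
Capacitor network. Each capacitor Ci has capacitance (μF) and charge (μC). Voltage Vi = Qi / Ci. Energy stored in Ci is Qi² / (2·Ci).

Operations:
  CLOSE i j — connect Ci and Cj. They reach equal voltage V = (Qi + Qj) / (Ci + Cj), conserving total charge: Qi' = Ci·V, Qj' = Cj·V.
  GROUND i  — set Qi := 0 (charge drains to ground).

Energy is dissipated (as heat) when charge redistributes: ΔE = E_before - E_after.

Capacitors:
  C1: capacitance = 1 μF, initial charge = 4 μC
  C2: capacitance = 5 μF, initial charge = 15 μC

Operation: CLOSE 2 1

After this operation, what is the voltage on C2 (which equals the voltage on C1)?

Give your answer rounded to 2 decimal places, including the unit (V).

Answer: 3.17 V

Derivation:
Initial: C1(1μF, Q=4μC, V=4.00V), C2(5μF, Q=15μC, V=3.00V)
Op 1: CLOSE 2-1: Q_total=19.00, C_total=6.00, V=3.17; Q2=15.83, Q1=3.17; dissipated=0.417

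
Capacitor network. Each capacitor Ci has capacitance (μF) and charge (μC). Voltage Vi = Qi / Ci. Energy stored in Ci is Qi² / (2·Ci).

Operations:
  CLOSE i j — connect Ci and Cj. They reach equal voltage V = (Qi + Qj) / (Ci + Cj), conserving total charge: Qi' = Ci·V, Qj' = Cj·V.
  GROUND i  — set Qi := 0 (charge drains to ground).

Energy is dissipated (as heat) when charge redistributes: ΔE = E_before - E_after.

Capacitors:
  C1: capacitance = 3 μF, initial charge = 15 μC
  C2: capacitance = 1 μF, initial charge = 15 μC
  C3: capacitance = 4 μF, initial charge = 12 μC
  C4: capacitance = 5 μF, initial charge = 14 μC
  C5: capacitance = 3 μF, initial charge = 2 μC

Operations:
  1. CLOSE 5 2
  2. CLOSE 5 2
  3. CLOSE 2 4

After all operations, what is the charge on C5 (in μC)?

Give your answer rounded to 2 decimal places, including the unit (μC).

Answer: 12.75 μC

Derivation:
Initial: C1(3μF, Q=15μC, V=5.00V), C2(1μF, Q=15μC, V=15.00V), C3(4μF, Q=12μC, V=3.00V), C4(5μF, Q=14μC, V=2.80V), C5(3μF, Q=2μC, V=0.67V)
Op 1: CLOSE 5-2: Q_total=17.00, C_total=4.00, V=4.25; Q5=12.75, Q2=4.25; dissipated=77.042
Op 2: CLOSE 5-2: Q_total=17.00, C_total=4.00, V=4.25; Q5=12.75, Q2=4.25; dissipated=0.000
Op 3: CLOSE 2-4: Q_total=18.25, C_total=6.00, V=3.04; Q2=3.04, Q4=15.21; dissipated=0.876
Final charges: Q1=15.00, Q2=3.04, Q3=12.00, Q4=15.21, Q5=12.75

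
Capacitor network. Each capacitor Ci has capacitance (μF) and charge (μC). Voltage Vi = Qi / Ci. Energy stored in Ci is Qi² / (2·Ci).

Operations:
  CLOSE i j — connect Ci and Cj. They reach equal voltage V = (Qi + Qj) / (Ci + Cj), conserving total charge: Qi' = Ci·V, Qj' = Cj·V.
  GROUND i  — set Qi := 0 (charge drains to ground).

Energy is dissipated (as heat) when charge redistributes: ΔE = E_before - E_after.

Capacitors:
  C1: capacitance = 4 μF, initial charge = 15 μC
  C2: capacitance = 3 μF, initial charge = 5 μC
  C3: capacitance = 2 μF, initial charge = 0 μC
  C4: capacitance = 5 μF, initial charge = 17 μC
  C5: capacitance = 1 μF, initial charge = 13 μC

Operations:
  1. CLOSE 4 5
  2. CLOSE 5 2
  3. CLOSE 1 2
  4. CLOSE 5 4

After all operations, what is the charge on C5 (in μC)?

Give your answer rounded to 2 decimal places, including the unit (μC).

Initial: C1(4μF, Q=15μC, V=3.75V), C2(3μF, Q=5μC, V=1.67V), C3(2μF, Q=0μC, V=0.00V), C4(5μF, Q=17μC, V=3.40V), C5(1μF, Q=13μC, V=13.00V)
Op 1: CLOSE 4-5: Q_total=30.00, C_total=6.00, V=5.00; Q4=25.00, Q5=5.00; dissipated=38.400
Op 2: CLOSE 5-2: Q_total=10.00, C_total=4.00, V=2.50; Q5=2.50, Q2=7.50; dissipated=4.167
Op 3: CLOSE 1-2: Q_total=22.50, C_total=7.00, V=3.21; Q1=12.86, Q2=9.64; dissipated=1.339
Op 4: CLOSE 5-4: Q_total=27.50, C_total=6.00, V=4.58; Q5=4.58, Q4=22.92; dissipated=2.604
Final charges: Q1=12.86, Q2=9.64, Q3=0.00, Q4=22.92, Q5=4.58

Answer: 4.58 μC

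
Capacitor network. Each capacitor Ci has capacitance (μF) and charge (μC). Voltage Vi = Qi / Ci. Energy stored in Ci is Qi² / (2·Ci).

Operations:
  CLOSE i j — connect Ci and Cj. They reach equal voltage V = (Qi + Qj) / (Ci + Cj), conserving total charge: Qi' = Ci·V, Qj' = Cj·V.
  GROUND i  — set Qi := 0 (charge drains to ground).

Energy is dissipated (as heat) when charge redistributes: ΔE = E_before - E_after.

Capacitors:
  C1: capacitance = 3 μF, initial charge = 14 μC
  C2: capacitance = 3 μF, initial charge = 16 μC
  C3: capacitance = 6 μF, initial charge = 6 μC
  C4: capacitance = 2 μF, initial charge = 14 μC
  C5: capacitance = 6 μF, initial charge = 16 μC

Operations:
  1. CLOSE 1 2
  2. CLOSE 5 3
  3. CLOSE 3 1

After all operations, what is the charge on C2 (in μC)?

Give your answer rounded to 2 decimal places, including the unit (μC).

Answer: 15.00 μC

Derivation:
Initial: C1(3μF, Q=14μC, V=4.67V), C2(3μF, Q=16μC, V=5.33V), C3(6μF, Q=6μC, V=1.00V), C4(2μF, Q=14μC, V=7.00V), C5(6μF, Q=16μC, V=2.67V)
Op 1: CLOSE 1-2: Q_total=30.00, C_total=6.00, V=5.00; Q1=15.00, Q2=15.00; dissipated=0.333
Op 2: CLOSE 5-3: Q_total=22.00, C_total=12.00, V=1.83; Q5=11.00, Q3=11.00; dissipated=4.167
Op 3: CLOSE 3-1: Q_total=26.00, C_total=9.00, V=2.89; Q3=17.33, Q1=8.67; dissipated=10.028
Final charges: Q1=8.67, Q2=15.00, Q3=17.33, Q4=14.00, Q5=11.00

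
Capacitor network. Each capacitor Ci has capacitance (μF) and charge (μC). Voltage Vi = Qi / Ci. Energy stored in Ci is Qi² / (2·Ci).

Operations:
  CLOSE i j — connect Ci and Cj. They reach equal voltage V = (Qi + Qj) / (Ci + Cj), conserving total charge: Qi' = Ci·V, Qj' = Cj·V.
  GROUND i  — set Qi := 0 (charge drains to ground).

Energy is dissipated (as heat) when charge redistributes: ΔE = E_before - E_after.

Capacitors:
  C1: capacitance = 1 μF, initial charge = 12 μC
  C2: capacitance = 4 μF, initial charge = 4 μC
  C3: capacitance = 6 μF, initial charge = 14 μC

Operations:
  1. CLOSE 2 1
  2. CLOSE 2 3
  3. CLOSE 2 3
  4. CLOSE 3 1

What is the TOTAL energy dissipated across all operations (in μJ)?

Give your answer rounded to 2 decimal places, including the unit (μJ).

Answer: 49.42 μJ

Derivation:
Initial: C1(1μF, Q=12μC, V=12.00V), C2(4μF, Q=4μC, V=1.00V), C3(6μF, Q=14μC, V=2.33V)
Op 1: CLOSE 2-1: Q_total=16.00, C_total=5.00, V=3.20; Q2=12.80, Q1=3.20; dissipated=48.400
Op 2: CLOSE 2-3: Q_total=26.80, C_total=10.00, V=2.68; Q2=10.72, Q3=16.08; dissipated=0.901
Op 3: CLOSE 2-3: Q_total=26.80, C_total=10.00, V=2.68; Q2=10.72, Q3=16.08; dissipated=0.000
Op 4: CLOSE 3-1: Q_total=19.28, C_total=7.00, V=2.75; Q3=16.53, Q1=2.75; dissipated=0.116
Total dissipated: 49.417 μJ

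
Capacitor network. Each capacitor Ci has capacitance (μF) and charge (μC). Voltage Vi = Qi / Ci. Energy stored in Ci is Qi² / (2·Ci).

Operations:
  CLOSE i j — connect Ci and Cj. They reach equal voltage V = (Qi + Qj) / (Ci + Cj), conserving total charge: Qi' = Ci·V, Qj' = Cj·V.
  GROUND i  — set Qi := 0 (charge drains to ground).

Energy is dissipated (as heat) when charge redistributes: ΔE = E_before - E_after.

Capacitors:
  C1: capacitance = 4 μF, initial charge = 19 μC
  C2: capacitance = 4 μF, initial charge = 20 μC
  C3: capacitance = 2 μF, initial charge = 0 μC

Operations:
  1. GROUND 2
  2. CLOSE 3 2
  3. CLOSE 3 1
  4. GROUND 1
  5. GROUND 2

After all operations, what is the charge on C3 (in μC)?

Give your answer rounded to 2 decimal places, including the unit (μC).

Initial: C1(4μF, Q=19μC, V=4.75V), C2(4μF, Q=20μC, V=5.00V), C3(2μF, Q=0μC, V=0.00V)
Op 1: GROUND 2: Q2=0; energy lost=50.000
Op 2: CLOSE 3-2: Q_total=0.00, C_total=6.00, V=0.00; Q3=0.00, Q2=0.00; dissipated=0.000
Op 3: CLOSE 3-1: Q_total=19.00, C_total=6.00, V=3.17; Q3=6.33, Q1=12.67; dissipated=15.042
Op 4: GROUND 1: Q1=0; energy lost=20.056
Op 5: GROUND 2: Q2=0; energy lost=0.000
Final charges: Q1=0.00, Q2=0.00, Q3=6.33

Answer: 6.33 μC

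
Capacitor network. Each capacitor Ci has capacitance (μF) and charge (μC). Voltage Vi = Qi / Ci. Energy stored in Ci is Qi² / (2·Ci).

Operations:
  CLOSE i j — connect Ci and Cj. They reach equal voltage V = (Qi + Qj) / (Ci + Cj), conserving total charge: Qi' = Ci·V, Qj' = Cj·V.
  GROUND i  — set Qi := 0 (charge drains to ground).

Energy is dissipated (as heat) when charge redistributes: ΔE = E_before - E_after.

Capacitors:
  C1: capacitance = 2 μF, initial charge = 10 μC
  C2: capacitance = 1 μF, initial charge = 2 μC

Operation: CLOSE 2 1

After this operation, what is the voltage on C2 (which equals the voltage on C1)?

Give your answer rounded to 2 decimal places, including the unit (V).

Initial: C1(2μF, Q=10μC, V=5.00V), C2(1μF, Q=2μC, V=2.00V)
Op 1: CLOSE 2-1: Q_total=12.00, C_total=3.00, V=4.00; Q2=4.00, Q1=8.00; dissipated=3.000

Answer: 4.00 V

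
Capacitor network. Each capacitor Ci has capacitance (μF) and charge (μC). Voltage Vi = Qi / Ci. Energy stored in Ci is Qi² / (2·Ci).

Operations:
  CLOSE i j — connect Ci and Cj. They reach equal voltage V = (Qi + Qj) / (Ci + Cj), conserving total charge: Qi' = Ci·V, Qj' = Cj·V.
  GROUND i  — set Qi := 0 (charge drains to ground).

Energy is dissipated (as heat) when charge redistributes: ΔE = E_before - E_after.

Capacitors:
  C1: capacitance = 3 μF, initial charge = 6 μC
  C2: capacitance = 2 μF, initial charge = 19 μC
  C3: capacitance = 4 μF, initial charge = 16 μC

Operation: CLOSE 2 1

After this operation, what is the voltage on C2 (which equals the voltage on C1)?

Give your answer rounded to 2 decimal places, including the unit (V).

Initial: C1(3μF, Q=6μC, V=2.00V), C2(2μF, Q=19μC, V=9.50V), C3(4μF, Q=16μC, V=4.00V)
Op 1: CLOSE 2-1: Q_total=25.00, C_total=5.00, V=5.00; Q2=10.00, Q1=15.00; dissipated=33.750

Answer: 5.00 V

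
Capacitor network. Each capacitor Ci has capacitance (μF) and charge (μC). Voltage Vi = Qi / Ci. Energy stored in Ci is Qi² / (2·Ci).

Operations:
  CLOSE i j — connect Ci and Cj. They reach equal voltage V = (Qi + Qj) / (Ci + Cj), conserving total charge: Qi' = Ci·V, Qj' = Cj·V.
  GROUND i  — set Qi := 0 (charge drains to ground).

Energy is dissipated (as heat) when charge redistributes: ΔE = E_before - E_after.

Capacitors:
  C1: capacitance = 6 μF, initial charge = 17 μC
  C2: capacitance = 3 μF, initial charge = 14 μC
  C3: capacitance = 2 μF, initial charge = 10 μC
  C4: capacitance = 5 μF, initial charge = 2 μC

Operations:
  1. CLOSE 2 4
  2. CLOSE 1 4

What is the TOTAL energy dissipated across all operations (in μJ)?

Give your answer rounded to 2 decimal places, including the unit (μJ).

Answer: 18.01 μJ

Derivation:
Initial: C1(6μF, Q=17μC, V=2.83V), C2(3μF, Q=14μC, V=4.67V), C3(2μF, Q=10μC, V=5.00V), C4(5μF, Q=2μC, V=0.40V)
Op 1: CLOSE 2-4: Q_total=16.00, C_total=8.00, V=2.00; Q2=6.00, Q4=10.00; dissipated=17.067
Op 2: CLOSE 1-4: Q_total=27.00, C_total=11.00, V=2.45; Q1=14.73, Q4=12.27; dissipated=0.947
Total dissipated: 18.014 μJ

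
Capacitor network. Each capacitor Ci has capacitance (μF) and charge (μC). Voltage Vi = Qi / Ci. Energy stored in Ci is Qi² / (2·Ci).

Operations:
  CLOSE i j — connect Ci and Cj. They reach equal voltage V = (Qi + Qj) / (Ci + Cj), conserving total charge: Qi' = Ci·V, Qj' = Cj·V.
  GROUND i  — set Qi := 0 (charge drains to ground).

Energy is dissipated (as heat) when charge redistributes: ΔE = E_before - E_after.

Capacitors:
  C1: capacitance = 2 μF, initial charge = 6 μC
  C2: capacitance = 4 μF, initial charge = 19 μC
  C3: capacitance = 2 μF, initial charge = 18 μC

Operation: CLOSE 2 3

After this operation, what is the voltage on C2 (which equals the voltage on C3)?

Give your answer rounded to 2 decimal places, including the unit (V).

Answer: 6.17 V

Derivation:
Initial: C1(2μF, Q=6μC, V=3.00V), C2(4μF, Q=19μC, V=4.75V), C3(2μF, Q=18μC, V=9.00V)
Op 1: CLOSE 2-3: Q_total=37.00, C_total=6.00, V=6.17; Q2=24.67, Q3=12.33; dissipated=12.042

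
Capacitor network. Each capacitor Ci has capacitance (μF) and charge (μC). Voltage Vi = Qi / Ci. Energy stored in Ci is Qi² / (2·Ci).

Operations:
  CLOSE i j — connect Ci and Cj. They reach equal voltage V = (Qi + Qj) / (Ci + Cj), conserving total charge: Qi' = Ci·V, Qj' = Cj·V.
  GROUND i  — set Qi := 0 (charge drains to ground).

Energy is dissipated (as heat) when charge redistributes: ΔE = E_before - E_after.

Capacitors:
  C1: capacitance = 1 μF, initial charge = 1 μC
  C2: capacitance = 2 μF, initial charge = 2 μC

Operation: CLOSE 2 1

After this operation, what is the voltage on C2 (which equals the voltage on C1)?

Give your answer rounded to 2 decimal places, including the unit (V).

Initial: C1(1μF, Q=1μC, V=1.00V), C2(2μF, Q=2μC, V=1.00V)
Op 1: CLOSE 2-1: Q_total=3.00, C_total=3.00, V=1.00; Q2=2.00, Q1=1.00; dissipated=0.000

Answer: 1.00 V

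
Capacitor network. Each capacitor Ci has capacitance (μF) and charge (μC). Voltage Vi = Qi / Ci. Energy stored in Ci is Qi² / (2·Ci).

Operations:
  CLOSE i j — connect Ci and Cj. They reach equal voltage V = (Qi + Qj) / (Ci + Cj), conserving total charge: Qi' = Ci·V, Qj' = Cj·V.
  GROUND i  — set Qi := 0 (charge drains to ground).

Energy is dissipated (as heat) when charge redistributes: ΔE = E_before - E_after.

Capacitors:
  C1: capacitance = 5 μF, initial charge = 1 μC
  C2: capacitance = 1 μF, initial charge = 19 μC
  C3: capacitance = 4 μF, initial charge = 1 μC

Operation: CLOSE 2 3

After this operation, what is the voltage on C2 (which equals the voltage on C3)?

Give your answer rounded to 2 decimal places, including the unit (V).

Answer: 4.00 V

Derivation:
Initial: C1(5μF, Q=1μC, V=0.20V), C2(1μF, Q=19μC, V=19.00V), C3(4μF, Q=1μC, V=0.25V)
Op 1: CLOSE 2-3: Q_total=20.00, C_total=5.00, V=4.00; Q2=4.00, Q3=16.00; dissipated=140.625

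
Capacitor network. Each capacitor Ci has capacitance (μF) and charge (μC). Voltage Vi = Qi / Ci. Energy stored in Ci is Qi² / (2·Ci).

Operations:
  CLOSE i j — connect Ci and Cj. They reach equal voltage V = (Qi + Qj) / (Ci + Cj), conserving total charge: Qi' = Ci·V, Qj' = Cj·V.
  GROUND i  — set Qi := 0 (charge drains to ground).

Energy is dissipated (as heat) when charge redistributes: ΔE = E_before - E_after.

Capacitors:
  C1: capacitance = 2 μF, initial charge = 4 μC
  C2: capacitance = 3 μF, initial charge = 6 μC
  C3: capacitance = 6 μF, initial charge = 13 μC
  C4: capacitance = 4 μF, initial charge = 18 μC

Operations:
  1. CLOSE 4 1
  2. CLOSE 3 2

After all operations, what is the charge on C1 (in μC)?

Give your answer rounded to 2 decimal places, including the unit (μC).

Initial: C1(2μF, Q=4μC, V=2.00V), C2(3μF, Q=6μC, V=2.00V), C3(6μF, Q=13μC, V=2.17V), C4(4μF, Q=18μC, V=4.50V)
Op 1: CLOSE 4-1: Q_total=22.00, C_total=6.00, V=3.67; Q4=14.67, Q1=7.33; dissipated=4.167
Op 2: CLOSE 3-2: Q_total=19.00, C_total=9.00, V=2.11; Q3=12.67, Q2=6.33; dissipated=0.028
Final charges: Q1=7.33, Q2=6.33, Q3=12.67, Q4=14.67

Answer: 7.33 μC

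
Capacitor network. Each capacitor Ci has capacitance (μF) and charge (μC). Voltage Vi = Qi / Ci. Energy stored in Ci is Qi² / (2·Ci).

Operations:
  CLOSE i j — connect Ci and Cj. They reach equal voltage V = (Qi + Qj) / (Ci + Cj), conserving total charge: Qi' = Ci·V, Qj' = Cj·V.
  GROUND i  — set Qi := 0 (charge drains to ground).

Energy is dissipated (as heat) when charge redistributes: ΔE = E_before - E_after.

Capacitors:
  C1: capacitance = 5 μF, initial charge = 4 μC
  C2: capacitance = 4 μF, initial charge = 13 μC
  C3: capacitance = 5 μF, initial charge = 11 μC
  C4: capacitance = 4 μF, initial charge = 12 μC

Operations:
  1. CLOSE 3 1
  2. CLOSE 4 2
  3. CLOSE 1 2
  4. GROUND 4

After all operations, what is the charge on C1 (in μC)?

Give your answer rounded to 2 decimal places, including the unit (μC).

Initial: C1(5μF, Q=4μC, V=0.80V), C2(4μF, Q=13μC, V=3.25V), C3(5μF, Q=11μC, V=2.20V), C4(4μF, Q=12μC, V=3.00V)
Op 1: CLOSE 3-1: Q_total=15.00, C_total=10.00, V=1.50; Q3=7.50, Q1=7.50; dissipated=2.450
Op 2: CLOSE 4-2: Q_total=25.00, C_total=8.00, V=3.12; Q4=12.50, Q2=12.50; dissipated=0.062
Op 3: CLOSE 1-2: Q_total=20.00, C_total=9.00, V=2.22; Q1=11.11, Q2=8.89; dissipated=2.934
Op 4: GROUND 4: Q4=0; energy lost=19.531
Final charges: Q1=11.11, Q2=8.89, Q3=7.50, Q4=0.00

Answer: 11.11 μC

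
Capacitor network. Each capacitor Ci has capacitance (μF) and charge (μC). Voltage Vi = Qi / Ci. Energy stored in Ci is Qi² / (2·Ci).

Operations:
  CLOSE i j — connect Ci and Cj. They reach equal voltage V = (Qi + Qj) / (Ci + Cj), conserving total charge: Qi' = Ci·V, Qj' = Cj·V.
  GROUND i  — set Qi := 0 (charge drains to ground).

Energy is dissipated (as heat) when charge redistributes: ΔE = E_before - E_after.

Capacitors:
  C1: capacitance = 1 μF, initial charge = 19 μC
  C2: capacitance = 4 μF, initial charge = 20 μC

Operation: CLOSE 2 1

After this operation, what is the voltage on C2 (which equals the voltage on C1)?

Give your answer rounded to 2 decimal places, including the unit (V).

Initial: C1(1μF, Q=19μC, V=19.00V), C2(4μF, Q=20μC, V=5.00V)
Op 1: CLOSE 2-1: Q_total=39.00, C_total=5.00, V=7.80; Q2=31.20, Q1=7.80; dissipated=78.400

Answer: 7.80 V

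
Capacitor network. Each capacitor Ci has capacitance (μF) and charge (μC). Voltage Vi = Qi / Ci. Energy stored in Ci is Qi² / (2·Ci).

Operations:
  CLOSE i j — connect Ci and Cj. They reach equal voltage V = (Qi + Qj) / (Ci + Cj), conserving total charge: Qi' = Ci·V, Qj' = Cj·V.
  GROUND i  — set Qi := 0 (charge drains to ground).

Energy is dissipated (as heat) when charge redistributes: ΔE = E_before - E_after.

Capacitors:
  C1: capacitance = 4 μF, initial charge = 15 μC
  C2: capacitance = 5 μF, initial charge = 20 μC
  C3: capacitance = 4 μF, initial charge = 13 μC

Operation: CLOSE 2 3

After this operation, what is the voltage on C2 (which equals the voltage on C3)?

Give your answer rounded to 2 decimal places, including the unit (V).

Initial: C1(4μF, Q=15μC, V=3.75V), C2(5μF, Q=20μC, V=4.00V), C3(4μF, Q=13μC, V=3.25V)
Op 1: CLOSE 2-3: Q_total=33.00, C_total=9.00, V=3.67; Q2=18.33, Q3=14.67; dissipated=0.625

Answer: 3.67 V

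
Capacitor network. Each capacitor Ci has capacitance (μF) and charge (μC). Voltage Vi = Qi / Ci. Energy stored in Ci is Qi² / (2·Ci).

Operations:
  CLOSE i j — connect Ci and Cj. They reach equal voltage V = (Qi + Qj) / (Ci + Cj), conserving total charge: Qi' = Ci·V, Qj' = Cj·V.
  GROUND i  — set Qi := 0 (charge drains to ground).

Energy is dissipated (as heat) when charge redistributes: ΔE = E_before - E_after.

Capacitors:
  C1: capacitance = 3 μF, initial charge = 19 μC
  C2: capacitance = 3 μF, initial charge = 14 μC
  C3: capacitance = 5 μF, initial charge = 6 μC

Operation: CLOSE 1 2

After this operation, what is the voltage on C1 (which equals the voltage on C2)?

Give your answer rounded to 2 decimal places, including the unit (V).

Answer: 5.50 V

Derivation:
Initial: C1(3μF, Q=19μC, V=6.33V), C2(3μF, Q=14μC, V=4.67V), C3(5μF, Q=6μC, V=1.20V)
Op 1: CLOSE 1-2: Q_total=33.00, C_total=6.00, V=5.50; Q1=16.50, Q2=16.50; dissipated=2.083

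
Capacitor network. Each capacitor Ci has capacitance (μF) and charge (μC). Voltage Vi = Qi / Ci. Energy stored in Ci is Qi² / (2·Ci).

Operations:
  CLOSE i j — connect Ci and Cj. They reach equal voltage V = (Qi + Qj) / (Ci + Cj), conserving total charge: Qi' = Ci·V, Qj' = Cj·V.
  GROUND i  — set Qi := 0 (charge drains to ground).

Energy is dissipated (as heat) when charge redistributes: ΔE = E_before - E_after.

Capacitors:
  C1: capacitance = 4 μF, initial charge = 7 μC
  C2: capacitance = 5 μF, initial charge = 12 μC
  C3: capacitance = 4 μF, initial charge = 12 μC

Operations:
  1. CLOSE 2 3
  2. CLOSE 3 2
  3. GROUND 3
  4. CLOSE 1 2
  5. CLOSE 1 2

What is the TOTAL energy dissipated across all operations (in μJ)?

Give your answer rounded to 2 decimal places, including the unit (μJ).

Initial: C1(4μF, Q=7μC, V=1.75V), C2(5μF, Q=12μC, V=2.40V), C3(4μF, Q=12μC, V=3.00V)
Op 1: CLOSE 2-3: Q_total=24.00, C_total=9.00, V=2.67; Q2=13.33, Q3=10.67; dissipated=0.400
Op 2: CLOSE 3-2: Q_total=24.00, C_total=9.00, V=2.67; Q3=10.67, Q2=13.33; dissipated=0.000
Op 3: GROUND 3: Q3=0; energy lost=14.222
Op 4: CLOSE 1-2: Q_total=20.33, C_total=9.00, V=2.26; Q1=9.04, Q2=11.30; dissipated=0.934
Op 5: CLOSE 1-2: Q_total=20.33, C_total=9.00, V=2.26; Q1=9.04, Q2=11.30; dissipated=0.000
Total dissipated: 15.556 μJ

Answer: 15.56 μJ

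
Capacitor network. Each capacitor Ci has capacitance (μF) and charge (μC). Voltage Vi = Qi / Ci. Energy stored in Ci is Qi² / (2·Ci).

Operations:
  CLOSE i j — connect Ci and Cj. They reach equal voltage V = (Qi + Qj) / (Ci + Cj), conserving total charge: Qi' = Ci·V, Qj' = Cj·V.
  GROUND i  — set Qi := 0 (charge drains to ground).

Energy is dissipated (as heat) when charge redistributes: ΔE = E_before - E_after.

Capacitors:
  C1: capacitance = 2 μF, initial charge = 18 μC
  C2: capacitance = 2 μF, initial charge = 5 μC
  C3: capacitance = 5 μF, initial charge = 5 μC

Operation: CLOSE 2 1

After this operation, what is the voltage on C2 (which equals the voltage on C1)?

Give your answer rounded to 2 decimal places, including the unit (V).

Answer: 5.75 V

Derivation:
Initial: C1(2μF, Q=18μC, V=9.00V), C2(2μF, Q=5μC, V=2.50V), C3(5μF, Q=5μC, V=1.00V)
Op 1: CLOSE 2-1: Q_total=23.00, C_total=4.00, V=5.75; Q2=11.50, Q1=11.50; dissipated=21.125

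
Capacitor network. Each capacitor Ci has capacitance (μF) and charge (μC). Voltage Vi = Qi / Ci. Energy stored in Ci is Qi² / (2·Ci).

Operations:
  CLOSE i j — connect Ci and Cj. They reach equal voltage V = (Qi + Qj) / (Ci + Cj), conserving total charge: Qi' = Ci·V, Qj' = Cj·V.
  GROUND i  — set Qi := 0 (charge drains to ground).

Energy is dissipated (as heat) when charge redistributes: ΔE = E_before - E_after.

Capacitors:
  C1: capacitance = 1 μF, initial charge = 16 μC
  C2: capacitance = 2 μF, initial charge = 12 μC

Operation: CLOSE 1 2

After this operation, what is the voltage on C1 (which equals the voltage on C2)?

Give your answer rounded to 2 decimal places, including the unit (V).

Answer: 9.33 V

Derivation:
Initial: C1(1μF, Q=16μC, V=16.00V), C2(2μF, Q=12μC, V=6.00V)
Op 1: CLOSE 1-2: Q_total=28.00, C_total=3.00, V=9.33; Q1=9.33, Q2=18.67; dissipated=33.333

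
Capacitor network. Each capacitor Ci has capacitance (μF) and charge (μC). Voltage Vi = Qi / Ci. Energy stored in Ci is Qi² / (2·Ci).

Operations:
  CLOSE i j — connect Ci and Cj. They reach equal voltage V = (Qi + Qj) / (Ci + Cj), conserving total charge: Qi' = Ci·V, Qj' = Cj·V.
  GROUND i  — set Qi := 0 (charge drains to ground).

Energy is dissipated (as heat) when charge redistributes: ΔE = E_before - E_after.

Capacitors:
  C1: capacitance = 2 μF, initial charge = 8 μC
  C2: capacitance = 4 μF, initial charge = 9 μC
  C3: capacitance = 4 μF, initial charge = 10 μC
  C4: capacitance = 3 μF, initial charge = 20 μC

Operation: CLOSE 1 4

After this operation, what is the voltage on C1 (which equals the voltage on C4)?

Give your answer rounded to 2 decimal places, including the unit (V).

Initial: C1(2μF, Q=8μC, V=4.00V), C2(4μF, Q=9μC, V=2.25V), C3(4μF, Q=10μC, V=2.50V), C4(3μF, Q=20μC, V=6.67V)
Op 1: CLOSE 1-4: Q_total=28.00, C_total=5.00, V=5.60; Q1=11.20, Q4=16.80; dissipated=4.267

Answer: 5.60 V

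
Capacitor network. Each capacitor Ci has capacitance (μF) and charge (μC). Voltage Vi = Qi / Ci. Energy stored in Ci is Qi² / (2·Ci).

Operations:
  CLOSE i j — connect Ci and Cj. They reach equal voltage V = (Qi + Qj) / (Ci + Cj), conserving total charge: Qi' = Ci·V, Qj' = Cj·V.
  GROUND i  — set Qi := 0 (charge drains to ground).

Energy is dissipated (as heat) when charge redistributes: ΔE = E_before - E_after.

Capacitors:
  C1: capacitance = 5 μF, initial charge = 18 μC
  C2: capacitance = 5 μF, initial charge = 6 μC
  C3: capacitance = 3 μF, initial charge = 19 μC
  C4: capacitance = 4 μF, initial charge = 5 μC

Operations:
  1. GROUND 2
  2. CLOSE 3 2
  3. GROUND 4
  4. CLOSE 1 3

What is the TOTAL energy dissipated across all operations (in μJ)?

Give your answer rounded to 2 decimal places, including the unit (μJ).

Answer: 45.74 μJ

Derivation:
Initial: C1(5μF, Q=18μC, V=3.60V), C2(5μF, Q=6μC, V=1.20V), C3(3μF, Q=19μC, V=6.33V), C4(4μF, Q=5μC, V=1.25V)
Op 1: GROUND 2: Q2=0; energy lost=3.600
Op 2: CLOSE 3-2: Q_total=19.00, C_total=8.00, V=2.38; Q3=7.12, Q2=11.88; dissipated=37.604
Op 3: GROUND 4: Q4=0; energy lost=3.125
Op 4: CLOSE 1-3: Q_total=25.12, C_total=8.00, V=3.14; Q1=15.70, Q3=9.42; dissipated=1.407
Total dissipated: 45.736 μJ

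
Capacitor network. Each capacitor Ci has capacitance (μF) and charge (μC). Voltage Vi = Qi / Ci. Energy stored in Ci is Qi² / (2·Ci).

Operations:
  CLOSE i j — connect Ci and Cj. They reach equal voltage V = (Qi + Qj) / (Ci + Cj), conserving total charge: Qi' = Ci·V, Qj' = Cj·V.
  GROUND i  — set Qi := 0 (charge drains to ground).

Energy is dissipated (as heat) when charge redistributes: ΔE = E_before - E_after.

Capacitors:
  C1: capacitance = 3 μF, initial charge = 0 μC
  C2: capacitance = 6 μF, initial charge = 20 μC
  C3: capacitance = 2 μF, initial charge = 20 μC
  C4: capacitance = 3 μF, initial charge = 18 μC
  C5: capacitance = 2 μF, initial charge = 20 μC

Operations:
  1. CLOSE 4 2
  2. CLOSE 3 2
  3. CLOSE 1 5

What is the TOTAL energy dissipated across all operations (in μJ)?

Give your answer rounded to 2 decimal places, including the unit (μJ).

Answer: 92.15 μJ

Derivation:
Initial: C1(3μF, Q=0μC, V=0.00V), C2(6μF, Q=20μC, V=3.33V), C3(2μF, Q=20μC, V=10.00V), C4(3μF, Q=18μC, V=6.00V), C5(2μF, Q=20μC, V=10.00V)
Op 1: CLOSE 4-2: Q_total=38.00, C_total=9.00, V=4.22; Q4=12.67, Q2=25.33; dissipated=7.111
Op 2: CLOSE 3-2: Q_total=45.33, C_total=8.00, V=5.67; Q3=11.33, Q2=34.00; dissipated=25.037
Op 3: CLOSE 1-5: Q_total=20.00, C_total=5.00, V=4.00; Q1=12.00, Q5=8.00; dissipated=60.000
Total dissipated: 92.148 μJ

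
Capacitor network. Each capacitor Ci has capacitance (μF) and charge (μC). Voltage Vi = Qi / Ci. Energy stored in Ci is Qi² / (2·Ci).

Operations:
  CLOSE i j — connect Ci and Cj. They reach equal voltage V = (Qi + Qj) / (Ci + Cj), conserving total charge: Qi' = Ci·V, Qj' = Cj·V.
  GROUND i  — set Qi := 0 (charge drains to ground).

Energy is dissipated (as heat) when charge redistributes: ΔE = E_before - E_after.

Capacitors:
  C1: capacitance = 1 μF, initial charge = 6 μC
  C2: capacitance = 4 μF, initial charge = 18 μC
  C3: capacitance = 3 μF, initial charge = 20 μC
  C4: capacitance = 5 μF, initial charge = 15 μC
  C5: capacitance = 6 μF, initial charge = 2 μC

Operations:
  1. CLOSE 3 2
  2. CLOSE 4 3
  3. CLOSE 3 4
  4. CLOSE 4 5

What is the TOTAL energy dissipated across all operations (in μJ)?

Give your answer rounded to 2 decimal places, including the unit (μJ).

Answer: 27.00 μJ

Derivation:
Initial: C1(1μF, Q=6μC, V=6.00V), C2(4μF, Q=18μC, V=4.50V), C3(3μF, Q=20μC, V=6.67V), C4(5μF, Q=15μC, V=3.00V), C5(6μF, Q=2μC, V=0.33V)
Op 1: CLOSE 3-2: Q_total=38.00, C_total=7.00, V=5.43; Q3=16.29, Q2=21.71; dissipated=4.024
Op 2: CLOSE 4-3: Q_total=31.29, C_total=8.00, V=3.91; Q4=19.55, Q3=11.73; dissipated=5.529
Op 3: CLOSE 3-4: Q_total=31.29, C_total=8.00, V=3.91; Q3=11.73, Q4=19.55; dissipated=0.000
Op 4: CLOSE 4-5: Q_total=21.55, C_total=11.00, V=1.96; Q4=9.80, Q5=11.76; dissipated=17.451
Total dissipated: 27.004 μJ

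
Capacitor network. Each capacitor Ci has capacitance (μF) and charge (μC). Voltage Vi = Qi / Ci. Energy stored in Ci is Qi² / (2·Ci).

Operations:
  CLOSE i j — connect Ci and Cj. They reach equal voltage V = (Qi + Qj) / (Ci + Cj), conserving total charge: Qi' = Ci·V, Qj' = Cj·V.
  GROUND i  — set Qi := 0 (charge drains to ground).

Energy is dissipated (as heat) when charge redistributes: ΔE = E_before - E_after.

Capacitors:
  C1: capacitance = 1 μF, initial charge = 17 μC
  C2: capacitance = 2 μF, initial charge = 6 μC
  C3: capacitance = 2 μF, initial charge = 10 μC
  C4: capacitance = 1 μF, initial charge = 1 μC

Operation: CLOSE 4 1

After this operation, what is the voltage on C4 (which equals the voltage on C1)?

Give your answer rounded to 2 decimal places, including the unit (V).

Initial: C1(1μF, Q=17μC, V=17.00V), C2(2μF, Q=6μC, V=3.00V), C3(2μF, Q=10μC, V=5.00V), C4(1μF, Q=1μC, V=1.00V)
Op 1: CLOSE 4-1: Q_total=18.00, C_total=2.00, V=9.00; Q4=9.00, Q1=9.00; dissipated=64.000

Answer: 9.00 V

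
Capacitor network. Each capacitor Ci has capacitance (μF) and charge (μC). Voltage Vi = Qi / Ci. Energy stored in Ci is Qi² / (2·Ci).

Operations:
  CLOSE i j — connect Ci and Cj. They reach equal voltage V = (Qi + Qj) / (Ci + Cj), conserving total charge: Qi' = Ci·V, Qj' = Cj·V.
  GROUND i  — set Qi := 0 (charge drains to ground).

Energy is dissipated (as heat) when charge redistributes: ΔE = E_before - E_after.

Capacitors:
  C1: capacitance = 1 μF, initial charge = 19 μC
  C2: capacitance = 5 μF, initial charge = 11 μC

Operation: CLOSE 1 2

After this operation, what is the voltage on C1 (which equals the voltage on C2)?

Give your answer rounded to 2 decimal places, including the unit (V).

Initial: C1(1μF, Q=19μC, V=19.00V), C2(5μF, Q=11μC, V=2.20V)
Op 1: CLOSE 1-2: Q_total=30.00, C_total=6.00, V=5.00; Q1=5.00, Q2=25.00; dissipated=117.600

Answer: 5.00 V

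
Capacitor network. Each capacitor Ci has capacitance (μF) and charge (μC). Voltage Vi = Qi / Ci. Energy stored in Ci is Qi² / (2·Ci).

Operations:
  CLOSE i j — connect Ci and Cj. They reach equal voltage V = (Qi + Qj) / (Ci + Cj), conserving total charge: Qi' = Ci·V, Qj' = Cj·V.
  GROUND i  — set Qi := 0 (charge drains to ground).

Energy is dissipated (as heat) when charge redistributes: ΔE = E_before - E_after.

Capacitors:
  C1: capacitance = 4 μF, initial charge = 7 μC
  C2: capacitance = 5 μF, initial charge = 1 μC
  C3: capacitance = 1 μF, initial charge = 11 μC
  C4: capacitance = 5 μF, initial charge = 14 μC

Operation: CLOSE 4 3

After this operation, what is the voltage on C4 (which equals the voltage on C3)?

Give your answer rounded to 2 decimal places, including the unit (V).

Answer: 4.17 V

Derivation:
Initial: C1(4μF, Q=7μC, V=1.75V), C2(5μF, Q=1μC, V=0.20V), C3(1μF, Q=11μC, V=11.00V), C4(5μF, Q=14μC, V=2.80V)
Op 1: CLOSE 4-3: Q_total=25.00, C_total=6.00, V=4.17; Q4=20.83, Q3=4.17; dissipated=28.017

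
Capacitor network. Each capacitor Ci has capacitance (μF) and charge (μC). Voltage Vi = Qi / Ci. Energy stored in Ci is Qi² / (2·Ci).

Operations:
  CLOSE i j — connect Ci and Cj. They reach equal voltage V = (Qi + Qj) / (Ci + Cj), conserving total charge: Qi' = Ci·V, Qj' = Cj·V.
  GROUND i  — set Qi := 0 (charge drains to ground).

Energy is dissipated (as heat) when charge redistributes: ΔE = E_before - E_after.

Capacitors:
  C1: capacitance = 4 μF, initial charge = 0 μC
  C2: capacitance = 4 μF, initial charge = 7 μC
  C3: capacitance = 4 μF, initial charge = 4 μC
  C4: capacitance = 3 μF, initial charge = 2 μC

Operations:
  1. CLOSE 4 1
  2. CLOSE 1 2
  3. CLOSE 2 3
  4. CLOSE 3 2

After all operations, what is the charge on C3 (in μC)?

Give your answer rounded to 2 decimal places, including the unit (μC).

Answer: 4.04 μC

Derivation:
Initial: C1(4μF, Q=0μC, V=0.00V), C2(4μF, Q=7μC, V=1.75V), C3(4μF, Q=4μC, V=1.00V), C4(3μF, Q=2μC, V=0.67V)
Op 1: CLOSE 4-1: Q_total=2.00, C_total=7.00, V=0.29; Q4=0.86, Q1=1.14; dissipated=0.381
Op 2: CLOSE 1-2: Q_total=8.14, C_total=8.00, V=1.02; Q1=4.07, Q2=4.07; dissipated=2.144
Op 3: CLOSE 2-3: Q_total=8.07, C_total=8.00, V=1.01; Q2=4.04, Q3=4.04; dissipated=0.000
Op 4: CLOSE 3-2: Q_total=8.07, C_total=8.00, V=1.01; Q3=4.04, Q2=4.04; dissipated=0.000
Final charges: Q1=4.07, Q2=4.04, Q3=4.04, Q4=0.86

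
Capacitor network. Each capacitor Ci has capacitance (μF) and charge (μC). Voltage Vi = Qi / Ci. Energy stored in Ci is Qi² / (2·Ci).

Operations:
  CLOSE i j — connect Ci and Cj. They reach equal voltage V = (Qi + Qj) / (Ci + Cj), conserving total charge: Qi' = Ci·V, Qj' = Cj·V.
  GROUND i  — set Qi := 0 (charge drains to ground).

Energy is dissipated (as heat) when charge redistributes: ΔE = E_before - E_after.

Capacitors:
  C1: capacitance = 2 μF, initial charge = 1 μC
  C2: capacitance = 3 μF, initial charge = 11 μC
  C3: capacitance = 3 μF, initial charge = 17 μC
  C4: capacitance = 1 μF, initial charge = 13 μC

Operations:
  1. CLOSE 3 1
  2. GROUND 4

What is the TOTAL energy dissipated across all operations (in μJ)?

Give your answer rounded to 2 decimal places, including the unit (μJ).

Answer: 100.52 μJ

Derivation:
Initial: C1(2μF, Q=1μC, V=0.50V), C2(3μF, Q=11μC, V=3.67V), C3(3μF, Q=17μC, V=5.67V), C4(1μF, Q=13μC, V=13.00V)
Op 1: CLOSE 3-1: Q_total=18.00, C_total=5.00, V=3.60; Q3=10.80, Q1=7.20; dissipated=16.017
Op 2: GROUND 4: Q4=0; energy lost=84.500
Total dissipated: 100.517 μJ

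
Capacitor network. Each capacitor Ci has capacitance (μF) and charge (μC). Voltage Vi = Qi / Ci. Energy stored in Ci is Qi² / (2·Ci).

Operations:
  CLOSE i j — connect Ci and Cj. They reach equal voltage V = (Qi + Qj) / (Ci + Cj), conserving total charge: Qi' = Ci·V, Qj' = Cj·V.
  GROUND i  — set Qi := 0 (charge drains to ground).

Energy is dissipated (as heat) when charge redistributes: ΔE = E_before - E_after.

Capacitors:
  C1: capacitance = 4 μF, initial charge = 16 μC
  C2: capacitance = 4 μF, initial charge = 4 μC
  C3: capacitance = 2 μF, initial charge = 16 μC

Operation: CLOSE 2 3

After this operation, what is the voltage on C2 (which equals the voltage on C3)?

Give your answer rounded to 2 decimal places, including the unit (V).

Initial: C1(4μF, Q=16μC, V=4.00V), C2(4μF, Q=4μC, V=1.00V), C3(2μF, Q=16μC, V=8.00V)
Op 1: CLOSE 2-3: Q_total=20.00, C_total=6.00, V=3.33; Q2=13.33, Q3=6.67; dissipated=32.667

Answer: 3.33 V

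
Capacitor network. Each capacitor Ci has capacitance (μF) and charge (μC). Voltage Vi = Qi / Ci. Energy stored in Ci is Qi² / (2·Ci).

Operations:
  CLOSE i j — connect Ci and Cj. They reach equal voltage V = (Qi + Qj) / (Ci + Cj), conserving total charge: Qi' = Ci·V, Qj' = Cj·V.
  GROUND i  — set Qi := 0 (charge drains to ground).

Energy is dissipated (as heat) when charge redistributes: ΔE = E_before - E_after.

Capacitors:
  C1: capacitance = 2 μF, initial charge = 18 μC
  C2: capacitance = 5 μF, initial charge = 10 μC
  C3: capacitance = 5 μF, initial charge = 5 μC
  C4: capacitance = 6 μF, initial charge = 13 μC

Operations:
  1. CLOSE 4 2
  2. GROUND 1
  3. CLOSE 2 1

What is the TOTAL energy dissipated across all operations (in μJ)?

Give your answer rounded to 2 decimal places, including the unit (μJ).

Initial: C1(2μF, Q=18μC, V=9.00V), C2(5μF, Q=10μC, V=2.00V), C3(5μF, Q=5μC, V=1.00V), C4(6μF, Q=13μC, V=2.17V)
Op 1: CLOSE 4-2: Q_total=23.00, C_total=11.00, V=2.09; Q4=12.55, Q2=10.45; dissipated=0.038
Op 2: GROUND 1: Q1=0; energy lost=81.000
Op 3: CLOSE 2-1: Q_total=10.45, C_total=7.00, V=1.49; Q2=7.47, Q1=2.99; dissipated=3.123
Total dissipated: 84.161 μJ

Answer: 84.16 μJ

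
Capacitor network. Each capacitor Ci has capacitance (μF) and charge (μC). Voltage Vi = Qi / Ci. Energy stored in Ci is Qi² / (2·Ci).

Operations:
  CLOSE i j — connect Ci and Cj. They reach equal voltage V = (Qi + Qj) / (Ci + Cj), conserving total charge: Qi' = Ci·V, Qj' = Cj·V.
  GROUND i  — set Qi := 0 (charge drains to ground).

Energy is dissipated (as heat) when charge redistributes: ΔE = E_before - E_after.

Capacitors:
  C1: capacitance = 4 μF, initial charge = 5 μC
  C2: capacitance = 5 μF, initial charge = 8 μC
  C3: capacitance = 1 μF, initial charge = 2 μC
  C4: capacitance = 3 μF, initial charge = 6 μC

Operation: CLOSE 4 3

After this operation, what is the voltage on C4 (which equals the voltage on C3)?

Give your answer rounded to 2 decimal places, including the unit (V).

Initial: C1(4μF, Q=5μC, V=1.25V), C2(5μF, Q=8μC, V=1.60V), C3(1μF, Q=2μC, V=2.00V), C4(3μF, Q=6μC, V=2.00V)
Op 1: CLOSE 4-3: Q_total=8.00, C_total=4.00, V=2.00; Q4=6.00, Q3=2.00; dissipated=0.000

Answer: 2.00 V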